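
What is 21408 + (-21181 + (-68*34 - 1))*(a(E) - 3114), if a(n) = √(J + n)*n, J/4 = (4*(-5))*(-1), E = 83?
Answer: 73181724 - 1950002*√163 ≈ 4.8286e+7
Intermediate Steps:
J = 80 (J = 4*((4*(-5))*(-1)) = 4*(-20*(-1)) = 4*20 = 80)
a(n) = n*√(80 + n) (a(n) = √(80 + n)*n = n*√(80 + n))
21408 + (-21181 + (-68*34 - 1))*(a(E) - 3114) = 21408 + (-21181 + (-68*34 - 1))*(83*√(80 + 83) - 3114) = 21408 + (-21181 + (-2312 - 1))*(83*√163 - 3114) = 21408 + (-21181 - 2313)*(-3114 + 83*√163) = 21408 - 23494*(-3114 + 83*√163) = 21408 + (73160316 - 1950002*√163) = 73181724 - 1950002*√163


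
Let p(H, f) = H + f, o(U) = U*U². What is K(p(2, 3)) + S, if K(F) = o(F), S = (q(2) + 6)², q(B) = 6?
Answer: 269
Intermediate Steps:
o(U) = U³
S = 144 (S = (6 + 6)² = 12² = 144)
K(F) = F³
K(p(2, 3)) + S = (2 + 3)³ + 144 = 5³ + 144 = 125 + 144 = 269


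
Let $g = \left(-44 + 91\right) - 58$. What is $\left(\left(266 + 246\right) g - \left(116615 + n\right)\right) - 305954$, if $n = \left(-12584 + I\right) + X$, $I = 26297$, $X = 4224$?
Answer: $-446138$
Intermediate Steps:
$n = 17937$ ($n = \left(-12584 + 26297\right) + 4224 = 13713 + 4224 = 17937$)
$g = -11$ ($g = 47 - 58 = -11$)
$\left(\left(266 + 246\right) g - \left(116615 + n\right)\right) - 305954 = \left(\left(266 + 246\right) \left(-11\right) - 134552\right) - 305954 = \left(512 \left(-11\right) - 134552\right) - 305954 = \left(-5632 - 134552\right) - 305954 = -140184 - 305954 = -446138$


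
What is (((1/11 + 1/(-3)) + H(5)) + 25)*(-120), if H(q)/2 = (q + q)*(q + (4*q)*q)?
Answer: -2804680/11 ≈ -2.5497e+5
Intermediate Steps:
H(q) = 4*q*(q + 4*q²) (H(q) = 2*((q + q)*(q + (4*q)*q)) = 2*((2*q)*(q + 4*q²)) = 2*(2*q*(q + 4*q²)) = 4*q*(q + 4*q²))
(((1/11 + 1/(-3)) + H(5)) + 25)*(-120) = (((1/11 + 1/(-3)) + 5²*(4 + 16*5)) + 25)*(-120) = (((1*(1/11) + 1*(-⅓)) + 25*(4 + 80)) + 25)*(-120) = (((1/11 - ⅓) + 25*84) + 25)*(-120) = ((-8/33 + 2100) + 25)*(-120) = (69292/33 + 25)*(-120) = (70117/33)*(-120) = -2804680/11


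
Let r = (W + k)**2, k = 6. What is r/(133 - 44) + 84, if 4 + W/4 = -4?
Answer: 8152/89 ≈ 91.595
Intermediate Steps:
W = -32 (W = -16 + 4*(-4) = -16 - 16 = -32)
r = 676 (r = (-32 + 6)**2 = (-26)**2 = 676)
r/(133 - 44) + 84 = 676/(133 - 44) + 84 = 676/89 + 84 = 8152/89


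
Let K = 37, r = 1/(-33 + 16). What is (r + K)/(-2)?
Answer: -314/17 ≈ -18.471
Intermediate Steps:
r = -1/17 (r = 1/(-17) = -1/17 ≈ -0.058824)
(r + K)/(-2) = (-1/17 + 37)/(-2) = -1/2*628/17 = -314/17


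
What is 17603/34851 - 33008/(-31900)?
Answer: 427974377/277936725 ≈ 1.5398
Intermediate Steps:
17603/34851 - 33008/(-31900) = 17603*(1/34851) - 33008*(-1/31900) = 17603/34851 + 8252/7975 = 427974377/277936725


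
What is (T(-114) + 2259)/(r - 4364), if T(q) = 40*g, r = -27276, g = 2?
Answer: -2339/31640 ≈ -0.073925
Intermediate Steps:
T(q) = 80 (T(q) = 40*2 = 80)
(T(-114) + 2259)/(r - 4364) = (80 + 2259)/(-27276 - 4364) = 2339/(-31640) = 2339*(-1/31640) = -2339/31640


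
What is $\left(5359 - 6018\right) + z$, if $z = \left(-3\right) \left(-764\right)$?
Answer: $1633$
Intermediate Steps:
$z = 2292$
$\left(5359 - 6018\right) + z = \left(5359 - 6018\right) + 2292 = -659 + 2292 = 1633$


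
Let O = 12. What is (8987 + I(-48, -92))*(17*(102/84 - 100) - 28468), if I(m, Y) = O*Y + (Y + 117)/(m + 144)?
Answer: -319414323959/1344 ≈ -2.3766e+8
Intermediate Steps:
I(m, Y) = 12*Y + (117 + Y)/(144 + m) (I(m, Y) = 12*Y + (Y + 117)/(m + 144) = 12*Y + (117 + Y)/(144 + m))
(8987 + I(-48, -92))*(17*(102/84 - 100) - 28468) = (8987 + (117 + 1729*(-92) + 12*(-92)*(-48))/(144 - 48))*(17*(102/84 - 100) - 28468) = (8987 + (117 - 159068 + 52992)/96)*(17*(102*(1/84) - 100) - 28468) = (8987 + (1/96)*(-105959))*(17*(17/14 - 100) - 28468) = (8987 - 105959/96)*(17*(-1383/14) - 28468) = 756793*(-23511/14 - 28468)/96 = (756793/96)*(-422063/14) = -319414323959/1344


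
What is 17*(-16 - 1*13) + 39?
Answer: -454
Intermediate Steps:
17*(-16 - 1*13) + 39 = 17*(-16 - 13) + 39 = 17*(-29) + 39 = -493 + 39 = -454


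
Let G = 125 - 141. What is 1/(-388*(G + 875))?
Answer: -1/333292 ≈ -3.0004e-6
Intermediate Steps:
G = -16
1/(-388*(G + 875)) = 1/(-388*(-16 + 875)) = 1/(-388*859) = 1/(-333292) = -1/333292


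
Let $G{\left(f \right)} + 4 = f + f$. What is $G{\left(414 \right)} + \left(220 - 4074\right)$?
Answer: $-3030$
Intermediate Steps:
$G{\left(f \right)} = -4 + 2 f$ ($G{\left(f \right)} = -4 + \left(f + f\right) = -4 + 2 f$)
$G{\left(414 \right)} + \left(220 - 4074\right) = \left(-4 + 2 \cdot 414\right) + \left(220 - 4074\right) = \left(-4 + 828\right) + \left(220 - 4074\right) = 824 - 3854 = -3030$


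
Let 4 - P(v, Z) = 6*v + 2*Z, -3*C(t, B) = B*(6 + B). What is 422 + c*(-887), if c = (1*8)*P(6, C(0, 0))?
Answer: 227494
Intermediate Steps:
C(t, B) = -B*(6 + B)/3
P(v, Z) = 4 - 6*v - 2*Z (P(v, Z) = 4 - (6*v + 2*Z) = 4 - (2*Z + 6*v) = 4 + (-6*v - 2*Z) = 4 - 6*v - 2*Z)
c = -256 (c = (1*8)*(4 - 6*6 - (-2)*0*(6 + 0)/3) = 8*(4 - 36 - (-2)*0*6/3) = 8*(4 - 36 - 2*0) = 8*(4 - 36 + 0) = 8*(-32) = -256)
422 + c*(-887) = 422 - 256*(-887) = 422 + 227072 = 227494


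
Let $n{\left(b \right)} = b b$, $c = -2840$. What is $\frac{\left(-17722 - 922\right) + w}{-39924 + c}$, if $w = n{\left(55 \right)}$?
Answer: $\frac{15619}{42764} \approx 0.36524$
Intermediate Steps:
$n{\left(b \right)} = b^{2}$
$w = 3025$ ($w = 55^{2} = 3025$)
$\frac{\left(-17722 - 922\right) + w}{-39924 + c} = \frac{\left(-17722 - 922\right) + 3025}{-39924 - 2840} = \frac{\left(-17722 - 922\right) + 3025}{-42764} = \left(-18644 + 3025\right) \left(- \frac{1}{42764}\right) = \left(-15619\right) \left(- \frac{1}{42764}\right) = \frac{15619}{42764}$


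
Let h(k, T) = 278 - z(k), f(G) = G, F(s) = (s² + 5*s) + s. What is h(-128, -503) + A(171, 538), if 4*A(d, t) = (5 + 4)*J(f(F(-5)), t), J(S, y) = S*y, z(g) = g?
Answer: -11293/2 ≈ -5646.5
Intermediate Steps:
F(s) = s² + 6*s
h(k, T) = 278 - k
A(d, t) = -45*t/4 (A(d, t) = ((5 + 4)*((-5*(6 - 5))*t))/4 = (9*((-5*1)*t))/4 = (9*(-5*t))/4 = (-45*t)/4 = -45*t/4)
h(-128, -503) + A(171, 538) = (278 - 1*(-128)) - 45/4*538 = (278 + 128) - 12105/2 = 406 - 12105/2 = -11293/2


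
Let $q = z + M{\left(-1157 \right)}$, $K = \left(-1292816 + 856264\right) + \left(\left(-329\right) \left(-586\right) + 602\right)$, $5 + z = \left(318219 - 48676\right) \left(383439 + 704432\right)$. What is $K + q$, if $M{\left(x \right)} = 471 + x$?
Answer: $293227769106$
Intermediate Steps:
$z = 293228012948$ ($z = -5 + \left(318219 - 48676\right) \left(383439 + 704432\right) = -5 + 269543 \cdot 1087871 = -5 + 293228012953 = 293228012948$)
$K = -243156$ ($K = -436552 + \left(192794 + 602\right) = -436552 + 193396 = -243156$)
$q = 293228012262$ ($q = 293228012948 + \left(471 - 1157\right) = 293228012948 - 686 = 293228012262$)
$K + q = -243156 + 293228012262 = 293227769106$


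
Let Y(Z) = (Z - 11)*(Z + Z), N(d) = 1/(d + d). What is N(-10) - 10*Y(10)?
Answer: 3999/20 ≈ 199.95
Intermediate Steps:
N(d) = 1/(2*d)
Y(Z) = 2*Z*(-11 + Z) (Y(Z) = (-11 + Z)*(2*Z) = 2*Z*(-11 + Z))
N(-10) - 10*Y(10) = (1/2)/(-10) - 20*10*(-11 + 10) = (1/2)*(-1/10) - 20*10*(-1) = -1/20 - 10*(-20) = -1/20 + 200 = 3999/20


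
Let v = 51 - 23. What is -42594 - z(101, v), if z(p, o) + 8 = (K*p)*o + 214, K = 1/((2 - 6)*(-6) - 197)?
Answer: -7401572/173 ≈ -42784.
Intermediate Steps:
K = -1/173 (K = 1/(-4*(-6) - 197) = 1/(24 - 197) = 1/(-173) = -1/173 ≈ -0.0057803)
v = 28
z(p, o) = 206 - o*p/173 (z(p, o) = -8 + ((-p/173)*o + 214) = -8 + (-o*p/173 + 214) = -8 + (214 - o*p/173) = 206 - o*p/173)
-42594 - z(101, v) = -42594 - (206 - 1/173*28*101) = -42594 - (206 - 2828/173) = -42594 - 1*32810/173 = -42594 - 32810/173 = -7401572/173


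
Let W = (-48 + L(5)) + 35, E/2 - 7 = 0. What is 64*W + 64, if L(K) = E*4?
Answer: 2816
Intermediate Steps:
E = 14 (E = 14 + 2*0 = 14 + 0 = 14)
L(K) = 56 (L(K) = 14*4 = 56)
W = 43 (W = (-48 + 56) + 35 = 8 + 35 = 43)
64*W + 64 = 64*43 + 64 = 2752 + 64 = 2816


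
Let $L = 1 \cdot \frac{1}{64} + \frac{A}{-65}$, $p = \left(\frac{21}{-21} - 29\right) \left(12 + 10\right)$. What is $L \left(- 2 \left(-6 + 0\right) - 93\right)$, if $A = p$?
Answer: $- \frac{685341}{832} \approx -823.73$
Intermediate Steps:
$p = -660$ ($p = \left(21 \left(- \frac{1}{21}\right) - 29\right) 22 = \left(-1 - 29\right) 22 = \left(-30\right) 22 = -660$)
$A = -660$
$L = \frac{8461}{832}$ ($L = 1 \cdot \frac{1}{64} - \frac{660}{-65} = 1 \cdot \frac{1}{64} - - \frac{132}{13} = \frac{1}{64} + \frac{132}{13} = \frac{8461}{832} \approx 10.169$)
$L \left(- 2 \left(-6 + 0\right) - 93\right) = \frac{8461 \left(- 2 \left(-6 + 0\right) - 93\right)}{832} = \frac{8461 \left(\left(-2\right) \left(-6\right) - 93\right)}{832} = \frac{8461 \left(12 - 93\right)}{832} = \frac{8461}{832} \left(-81\right) = - \frac{685341}{832}$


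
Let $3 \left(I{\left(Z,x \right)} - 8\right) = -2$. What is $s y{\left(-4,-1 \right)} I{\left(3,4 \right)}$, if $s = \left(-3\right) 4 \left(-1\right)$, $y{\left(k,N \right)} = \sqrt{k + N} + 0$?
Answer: $88 i \sqrt{5} \approx 196.77 i$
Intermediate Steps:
$I{\left(Z,x \right)} = \frac{22}{3}$ ($I{\left(Z,x \right)} = 8 + \frac{1}{3} \left(-2\right) = 8 - \frac{2}{3} = \frac{22}{3}$)
$y{\left(k,N \right)} = \sqrt{N + k}$ ($y{\left(k,N \right)} = \sqrt{N + k} + 0 = \sqrt{N + k}$)
$s = 12$ ($s = \left(-12\right) \left(-1\right) = 12$)
$s y{\left(-4,-1 \right)} I{\left(3,4 \right)} = 12 \sqrt{-1 - 4} \cdot \frac{22}{3} = 12 \sqrt{-5} \cdot \frac{22}{3} = 12 i \sqrt{5} \cdot \frac{22}{3} = 88 i \sqrt{5}$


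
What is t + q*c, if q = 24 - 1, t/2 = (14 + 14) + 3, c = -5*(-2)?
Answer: 292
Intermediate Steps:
c = 10
t = 62 (t = 2*((14 + 14) + 3) = 2*(28 + 3) = 2*31 = 62)
q = 23
t + q*c = 62 + 23*10 = 62 + 230 = 292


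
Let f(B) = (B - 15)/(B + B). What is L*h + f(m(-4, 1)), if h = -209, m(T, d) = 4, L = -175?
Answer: 292589/8 ≈ 36574.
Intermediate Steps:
f(B) = (-15 + B)/(2*B) (f(B) = (-15 + B)/((2*B)) = (-15 + B)*(1/(2*B)) = (-15 + B)/(2*B))
L*h + f(m(-4, 1)) = -175*(-209) + (½)*(-15 + 4)/4 = 36575 + (½)*(¼)*(-11) = 36575 - 11/8 = 292589/8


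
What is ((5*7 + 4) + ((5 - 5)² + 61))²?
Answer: 10000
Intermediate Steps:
((5*7 + 4) + ((5 - 5)² + 61))² = ((35 + 4) + (0² + 61))² = (39 + (0 + 61))² = (39 + 61)² = 100² = 10000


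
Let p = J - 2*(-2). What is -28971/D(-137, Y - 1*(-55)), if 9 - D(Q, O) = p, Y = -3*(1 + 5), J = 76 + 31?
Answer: 9657/34 ≈ 284.03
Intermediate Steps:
J = 107
Y = -18 (Y = -3*6 = -18)
p = 111 (p = 107 - 2*(-2) = 107 - 1*(-4) = 107 + 4 = 111)
D(Q, O) = -102 (D(Q, O) = 9 - 1*111 = 9 - 111 = -102)
-28971/D(-137, Y - 1*(-55)) = -28971/(-102) = -28971*(-1/102) = 9657/34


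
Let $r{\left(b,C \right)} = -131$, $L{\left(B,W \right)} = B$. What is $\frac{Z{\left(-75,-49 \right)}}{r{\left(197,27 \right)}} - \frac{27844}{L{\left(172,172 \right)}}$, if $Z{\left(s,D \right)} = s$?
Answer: $- \frac{908666}{5633} \approx -161.31$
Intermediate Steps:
$\frac{Z{\left(-75,-49 \right)}}{r{\left(197,27 \right)}} - \frac{27844}{L{\left(172,172 \right)}} = - \frac{75}{-131} - \frac{27844}{172} = \left(-75\right) \left(- \frac{1}{131}\right) - \frac{6961}{43} = \frac{75}{131} - \frac{6961}{43} = - \frac{908666}{5633}$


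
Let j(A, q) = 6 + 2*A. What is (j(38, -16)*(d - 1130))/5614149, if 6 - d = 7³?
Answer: -40098/1871383 ≈ -0.021427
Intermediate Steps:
d = -337 (d = 6 - 1*7³ = 6 - 1*343 = 6 - 343 = -337)
(j(38, -16)*(d - 1130))/5614149 = ((6 + 2*38)*(-337 - 1130))/5614149 = ((6 + 76)*(-1467))*(1/5614149) = (82*(-1467))*(1/5614149) = -120294*1/5614149 = -40098/1871383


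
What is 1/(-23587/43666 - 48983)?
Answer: -43666/2138915265 ≈ -2.0415e-5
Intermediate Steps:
1/(-23587/43666 - 48983) = 1/(-2138915265/43666) = -43666/2138915265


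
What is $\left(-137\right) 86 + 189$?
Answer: $-11593$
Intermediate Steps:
$\left(-137\right) 86 + 189 = -11782 + 189 = -11593$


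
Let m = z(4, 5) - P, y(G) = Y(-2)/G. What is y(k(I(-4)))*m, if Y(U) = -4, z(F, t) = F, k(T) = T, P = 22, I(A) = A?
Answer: -18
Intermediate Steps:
y(G) = -4/G
m = -18 (m = 4 - 1*22 = 4 - 22 = -18)
y(k(I(-4)))*m = -4/(-4)*(-18) = -4*(-¼)*(-18) = 1*(-18) = -18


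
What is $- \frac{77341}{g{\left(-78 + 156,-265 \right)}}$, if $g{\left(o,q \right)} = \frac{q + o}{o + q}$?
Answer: $-77341$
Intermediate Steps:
$g{\left(o,q \right)} = 1$ ($g{\left(o,q \right)} = \frac{o + q}{o + q} = 1$)
$- \frac{77341}{g{\left(-78 + 156,-265 \right)}} = - \frac{77341}{1} = \left(-77341\right) 1 = -77341$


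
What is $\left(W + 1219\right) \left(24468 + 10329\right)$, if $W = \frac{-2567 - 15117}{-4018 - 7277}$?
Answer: $\frac{159907166111}{3765} \approx 4.2472 \cdot 10^{7}$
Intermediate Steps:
$W = \frac{17684}{11295}$ ($W = - \frac{17684}{-11295} = \left(-17684\right) \left(- \frac{1}{11295}\right) = \frac{17684}{11295} \approx 1.5656$)
$\left(W + 1219\right) \left(24468 + 10329\right) = \left(\frac{17684}{11295} + 1219\right) \left(24468 + 10329\right) = \frac{13786289}{11295} \cdot 34797 = \frac{159907166111}{3765}$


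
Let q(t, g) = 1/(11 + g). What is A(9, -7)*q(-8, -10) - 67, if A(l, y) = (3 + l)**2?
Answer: 77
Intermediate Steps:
A(9, -7)*q(-8, -10) - 67 = (3 + 9)**2/(11 - 10) - 67 = 12**2/1 - 67 = 144*1 - 67 = 144 - 67 = 77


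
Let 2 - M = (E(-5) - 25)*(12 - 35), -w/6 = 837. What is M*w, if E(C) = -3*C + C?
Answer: 1722546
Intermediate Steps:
w = -5022 (w = -6*837 = -5022)
E(C) = -2*C
M = -343 (M = 2 - (-2*(-5) - 25)*(12 - 35) = 2 - (10 - 25)*(-23) = 2 - (-15)*(-23) = 2 - 1*345 = 2 - 345 = -343)
M*w = -343*(-5022) = 1722546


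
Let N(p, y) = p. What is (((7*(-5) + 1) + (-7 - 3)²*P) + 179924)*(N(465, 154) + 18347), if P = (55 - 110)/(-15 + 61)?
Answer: 77782352640/23 ≈ 3.3818e+9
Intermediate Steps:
P = -55/46 ≈ -1.1957
(((7*(-5) + 1) + (-7 - 3)²*P) + 179924)*(N(465, 154) + 18347) = (((7*(-5) + 1) + (-7 - 3)²*(-55/46)) + 179924)*(465 + 18347) = (((-35 + 1) + (-10)²*(-55/46)) + 179924)*18812 = ((-34 + 100*(-55/46)) + 179924)*18812 = ((-34 - 2750/23) + 179924)*18812 = (-3532/23 + 179924)*18812 = (4134720/23)*18812 = 77782352640/23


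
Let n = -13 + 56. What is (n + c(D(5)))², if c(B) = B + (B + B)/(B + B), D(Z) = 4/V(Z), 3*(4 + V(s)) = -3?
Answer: 46656/25 ≈ 1866.2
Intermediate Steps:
V(s) = -5 (V(s) = -4 + (⅓)*(-3) = -4 - 1 = -5)
D(Z) = -⅘ (D(Z) = 4/(-5) = 4*(-⅕) = -⅘)
c(B) = 1 + B (c(B) = B + (2*B)/((2*B)) = B + (2*B)*(1/(2*B)) = B + 1 = 1 + B)
n = 43
(n + c(D(5)))² = (43 + (1 - ⅘))² = (43 + ⅕)² = (216/5)² = 46656/25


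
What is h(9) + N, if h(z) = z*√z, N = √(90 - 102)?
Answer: 27 + 2*I*√3 ≈ 27.0 + 3.4641*I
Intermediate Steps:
N = 2*I*√3 (N = √(-12) = 2*I*√3 ≈ 3.4641*I)
h(z) = z^(3/2)
h(9) + N = 9^(3/2) + 2*I*√3 = 27 + 2*I*√3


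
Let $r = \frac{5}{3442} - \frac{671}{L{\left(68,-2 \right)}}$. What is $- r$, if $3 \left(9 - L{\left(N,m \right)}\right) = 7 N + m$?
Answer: $- \frac{2310327}{512858} \approx -4.5048$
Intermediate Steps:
$L{\left(N,m \right)} = 9 - \frac{7 N}{3} - \frac{m}{3}$ ($L{\left(N,m \right)} = 9 - \frac{7 N + m}{3} = 9 - \frac{m + 7 N}{3} = 9 - \left(\frac{m}{3} + \frac{7 N}{3}\right) = 9 - \frac{7 N}{3} - \frac{m}{3}$)
$r = \frac{2310327}{512858}$ ($r = \frac{5}{3442} - \frac{671}{9 - \frac{476}{3} - - \frac{2}{3}} = 5 \cdot \frac{1}{3442} - \frac{671}{9 - \frac{476}{3} + \frac{2}{3}} = \frac{5}{3442} - \frac{671}{-149} = \frac{5}{3442} - - \frac{671}{149} = \frac{5}{3442} + \frac{671}{149} = \frac{2310327}{512858} \approx 4.5048$)
$- r = \left(-1\right) \frac{2310327}{512858} = - \frac{2310327}{512858}$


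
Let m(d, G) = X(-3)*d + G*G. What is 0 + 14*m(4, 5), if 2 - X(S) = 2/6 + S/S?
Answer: 1162/3 ≈ 387.33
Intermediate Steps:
X(S) = ⅔ (X(S) = 2 - (2/6 + S/S) = 2 - (2*(⅙) + 1) = 2 - (⅓ + 1) = 2 - 1*4/3 = 2 - 4/3 = ⅔)
m(d, G) = G² + 2*d/3 (m(d, G) = 2*d/3 + G*G = 2*d/3 + G² = G² + 2*d/3)
0 + 14*m(4, 5) = 0 + 14*(5² + (⅔)*4) = 0 + 14*(25 + 8/3) = 0 + 14*(83/3) = 0 + 1162/3 = 1162/3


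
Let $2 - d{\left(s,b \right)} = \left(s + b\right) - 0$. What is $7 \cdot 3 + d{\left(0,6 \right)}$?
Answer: $17$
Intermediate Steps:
$d{\left(s,b \right)} = 2 - b - s$ ($d{\left(s,b \right)} = 2 - \left(\left(s + b\right) - 0\right) = 2 - \left(\left(b + s\right) + 0\right) = 2 - \left(b + s\right) = 2 - b - s$)
$7 \cdot 3 + d{\left(0,6 \right)} = 7 \cdot 3 - 4 = 21 + \left(2 - 6 + 0\right) = 21 - 4 = 17$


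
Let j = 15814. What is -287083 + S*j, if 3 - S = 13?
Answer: -445223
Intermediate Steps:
S = -10 (S = 3 - 1*13 = 3 - 13 = -10)
-287083 + S*j = -287083 - 10*15814 = -287083 - 158140 = -445223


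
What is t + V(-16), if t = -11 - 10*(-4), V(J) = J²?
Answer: 285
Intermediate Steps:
t = 29 (t = -11 + 40 = 29)
t + V(-16) = 29 + (-16)² = 29 + 256 = 285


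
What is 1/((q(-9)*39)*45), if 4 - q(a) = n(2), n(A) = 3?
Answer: 1/1755 ≈ 0.00056980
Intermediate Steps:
q(a) = 1 (q(a) = 4 - 1*3 = 4 - 3 = 1)
1/((q(-9)*39)*45) = 1/((1*39)*45) = 1/(39*45) = 1/1755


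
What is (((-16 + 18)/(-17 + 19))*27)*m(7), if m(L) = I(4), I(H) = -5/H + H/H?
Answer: -27/4 ≈ -6.7500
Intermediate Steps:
I(H) = 1 - 5/H (I(H) = -5/H + 1 = 1 - 5/H)
m(L) = -1/4 (m(L) = (-5 + 4)/4 = (1/4)*(-1) = -1/4)
(((-16 + 18)/(-17 + 19))*27)*m(7) = (((-16 + 18)/(-17 + 19))*27)*(-1/4) = ((2/2)*27)*(-1/4) = ((2*(1/2))*27)*(-1/4) = (1*27)*(-1/4) = 27*(-1/4) = -27/4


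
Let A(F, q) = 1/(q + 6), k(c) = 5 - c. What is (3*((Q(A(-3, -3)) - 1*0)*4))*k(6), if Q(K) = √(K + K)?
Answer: -4*√6 ≈ -9.7980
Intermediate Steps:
A(F, q) = 1/(6 + q)
Q(K) = √2*√K (Q(K) = √(2*K) = √2*√K)
(3*((Q(A(-3, -3)) - 1*0)*4))*k(6) = (3*((√2*√(1/(6 - 3)) - 1*0)*4))*(5 - 1*6) = (3*((√2*√(1/3) + 0)*4))*(5 - 6) = (3*((√2*√(⅓) + 0)*4))*(-1) = (3*((√2*(√3/3) + 0)*4))*(-1) = (3*((√6/3 + 0)*4))*(-1) = (3*((√6/3)*4))*(-1) = (3*(4*√6/3))*(-1) = (4*√6)*(-1) = -4*√6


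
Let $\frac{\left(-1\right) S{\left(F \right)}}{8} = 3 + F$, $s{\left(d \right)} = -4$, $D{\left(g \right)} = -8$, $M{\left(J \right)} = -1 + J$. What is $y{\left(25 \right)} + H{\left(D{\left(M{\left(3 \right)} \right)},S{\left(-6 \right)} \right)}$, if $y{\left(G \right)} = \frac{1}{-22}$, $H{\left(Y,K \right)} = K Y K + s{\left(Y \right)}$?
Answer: $- \frac{101465}{22} \approx -4612.0$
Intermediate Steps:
$S{\left(F \right)} = -24 - 8 F$ ($S{\left(F \right)} = - 8 \left(3 + F\right) = -24 - 8 F$)
$H{\left(Y,K \right)} = -4 + Y K^{2}$ ($H{\left(Y,K \right)} = K Y K - 4 = Y K^{2} - 4 = -4 + Y K^{2}$)
$y{\left(G \right)} = - \frac{1}{22}$
$y{\left(25 \right)} + H{\left(D{\left(M{\left(3 \right)} \right)},S{\left(-6 \right)} \right)} = - \frac{1}{22} - \left(4 + 8 \left(-24 - -48\right)^{2}\right) = - \frac{1}{22} - \left(4 + 8 \left(-24 + 48\right)^{2}\right) = - \frac{1}{22} - \left(4 + 8 \cdot 24^{2}\right) = - \frac{1}{22} - 4612 = - \frac{101465}{22}$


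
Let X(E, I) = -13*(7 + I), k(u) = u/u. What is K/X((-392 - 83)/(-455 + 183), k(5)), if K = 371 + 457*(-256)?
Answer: 116621/104 ≈ 1121.4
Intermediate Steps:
k(u) = 1
X(E, I) = -91 - 13*I
K = -116621 (K = 371 - 116992 = -116621)
K/X((-392 - 83)/(-455 + 183), k(5)) = -116621/(-91 - 13*1) = -116621/(-91 - 13) = -116621/(-104) = -116621*(-1/104) = 116621/104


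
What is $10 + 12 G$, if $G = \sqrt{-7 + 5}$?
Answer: $10 + 12 i \sqrt{2} \approx 10.0 + 16.971 i$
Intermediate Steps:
$G = i \sqrt{2}$ ($G = \sqrt{-2} = i \sqrt{2} \approx 1.4142 i$)
$10 + 12 G = 10 + 12 i \sqrt{2}$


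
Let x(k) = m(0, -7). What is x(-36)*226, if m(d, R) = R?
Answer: -1582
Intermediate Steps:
x(k) = -7
x(-36)*226 = -7*226 = -1582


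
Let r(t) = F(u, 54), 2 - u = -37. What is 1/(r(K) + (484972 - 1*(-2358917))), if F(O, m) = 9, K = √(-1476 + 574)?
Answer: 1/2843898 ≈ 3.5163e-7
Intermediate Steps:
u = 39 (u = 2 - 1*(-37) = 2 + 37 = 39)
K = I*√902 (K = √(-902) = I*√902 ≈ 30.033*I)
r(t) = 9
1/(r(K) + (484972 - 1*(-2358917))) = 1/(9 + (484972 - 1*(-2358917))) = 1/(9 + (484972 + 2358917)) = 1/(9 + 2843889) = 1/2843898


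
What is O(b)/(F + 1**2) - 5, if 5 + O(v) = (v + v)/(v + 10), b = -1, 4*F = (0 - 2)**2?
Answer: -137/18 ≈ -7.6111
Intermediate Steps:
F = 1 (F = (0 - 2)**2/4 = (1/4)*(-2)**2 = (1/4)*4 = 1)
O(v) = -5 + 2*v/(10 + v) (O(v) = -5 + (v + v)/(v + 10) = -5 + (2*v)/(10 + v) = -5 + 2*v/(10 + v))
O(b)/(F + 1**2) - 5 = ((-50 - 3*(-1))/(10 - 1))/(1 + 1**2) - 5 = ((-50 + 3)/9)/(1 + 1) - 5 = ((1/9)*(-47))/2 - 5 = -47/9*1/2 - 5 = -47/18 - 5 = -137/18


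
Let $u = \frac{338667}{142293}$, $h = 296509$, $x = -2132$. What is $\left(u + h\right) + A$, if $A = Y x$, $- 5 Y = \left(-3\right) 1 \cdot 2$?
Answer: $\frac{69712418988}{237155} \approx 2.9395 \cdot 10^{5}$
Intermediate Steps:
$Y = \frac{6}{5}$ ($Y = - \frac{\left(-3\right) 1 \cdot 2}{5} = - \frac{\left(-3\right) 2}{5} = \left(- \frac{1}{5}\right) \left(-6\right) = \frac{6}{5} \approx 1.2$)
$u = \frac{112889}{47431}$ ($u = 338667 \cdot \frac{1}{142293} = \frac{112889}{47431} \approx 2.3801$)
$A = - \frac{12792}{5}$ ($A = \frac{6}{5} \left(-2132\right) = - \frac{12792}{5} \approx -2558.4$)
$\left(u + h\right) + A = \left(\frac{112889}{47431} + 296509\right) - \frac{12792}{5} = \frac{14063831268}{47431} - \frac{12792}{5} = \frac{69712418988}{237155}$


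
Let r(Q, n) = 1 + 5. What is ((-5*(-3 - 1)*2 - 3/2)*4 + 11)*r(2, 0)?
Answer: 990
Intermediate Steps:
r(Q, n) = 6
((-5*(-3 - 1)*2 - 3/2)*4 + 11)*r(2, 0) = ((-5*(-3 - 1)*2 - 3/2)*4 + 11)*6 = ((-(-20)*2 - 3*½)*4 + 11)*6 = ((-5*(-8) - 3/2)*4 + 11)*6 = ((40 - 3/2)*4 + 11)*6 = ((77/2)*4 + 11)*6 = (154 + 11)*6 = 165*6 = 990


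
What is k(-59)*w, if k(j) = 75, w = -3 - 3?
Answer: -450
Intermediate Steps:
w = -6
k(-59)*w = 75*(-6) = -450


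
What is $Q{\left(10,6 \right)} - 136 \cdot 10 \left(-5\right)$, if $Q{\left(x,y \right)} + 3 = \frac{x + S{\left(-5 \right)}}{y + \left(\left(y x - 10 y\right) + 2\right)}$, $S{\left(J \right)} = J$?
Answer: $\frac{54381}{8} \approx 6797.6$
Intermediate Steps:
$Q{\left(x,y \right)} = -3 + \frac{-5 + x}{2 - 9 y + x y}$ ($Q{\left(x,y \right)} = -3 + \frac{x - 5}{y + \left(\left(y x - 10 y\right) + 2\right)} = -3 + \frac{-5 + x}{y + \left(\left(x y - 10 y\right) + 2\right)} = -3 + \frac{-5 + x}{y + \left(\left(- 10 y + x y\right) + 2\right)} = -3 + \frac{-5 + x}{y + \left(2 - 10 y + x y\right)} = -3 + \frac{-5 + x}{2 - 9 y + x y}$)
$Q{\left(10,6 \right)} - 136 \cdot 10 \left(-5\right) = \frac{-11 + 10 + 27 \cdot 6 - 30 \cdot 6}{2 - 54 + 10 \cdot 6} - 136 \cdot 10 \left(-5\right) = \frac{-11 + 10 + 162 - 180}{2 - 54 + 60} - -6800 = \frac{1}{8} \left(-19\right) + 6800 = - \frac{19}{8} + 6800 = \frac{54381}{8}$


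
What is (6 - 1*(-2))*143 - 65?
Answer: 1079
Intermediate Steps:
(6 - 1*(-2))*143 - 65 = (6 + 2)*143 - 65 = 8*143 - 65 = 1144 - 65 = 1079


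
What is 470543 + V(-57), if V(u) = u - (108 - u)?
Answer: 470321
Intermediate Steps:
V(u) = -108 + 2*u (V(u) = u + (-108 + u) = -108 + 2*u)
470543 + V(-57) = 470543 + (-108 + 2*(-57)) = 470543 + (-108 - 114) = 470543 - 222 = 470321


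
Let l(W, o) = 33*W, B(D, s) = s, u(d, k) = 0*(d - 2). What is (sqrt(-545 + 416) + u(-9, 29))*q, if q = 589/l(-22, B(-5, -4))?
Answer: -589*I*sqrt(129)/726 ≈ -9.2145*I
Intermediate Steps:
u(d, k) = 0 (u(d, k) = 0*(-2 + d) = 0)
q = -589/726 (q = 589/((33*(-22))) = 589/(-726) = 589*(-1/726) = -589/726 ≈ -0.81129)
(sqrt(-545 + 416) + u(-9, 29))*q = (sqrt(-545 + 416) + 0)*(-589/726) = (sqrt(-129) + 0)*(-589/726) = (I*sqrt(129) + 0)*(-589/726) = (I*sqrt(129))*(-589/726) = -589*I*sqrt(129)/726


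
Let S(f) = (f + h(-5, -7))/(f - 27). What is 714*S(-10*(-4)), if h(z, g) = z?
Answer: 24990/13 ≈ 1922.3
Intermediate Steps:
S(f) = (-5 + f)/(-27 + f) (S(f) = (f - 5)/(f - 27) = (-5 + f)/(-27 + f))
714*S(-10*(-4)) = 714*((-5 - 10*(-4))/(-27 - 10*(-4))) = 714*((-5 + 40)/(-27 + 40)) = 714*(35/13) = 24990/13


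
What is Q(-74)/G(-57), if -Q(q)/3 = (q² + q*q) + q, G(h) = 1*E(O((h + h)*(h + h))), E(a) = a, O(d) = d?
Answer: -1813/722 ≈ -2.5111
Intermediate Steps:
G(h) = 4*h² (G(h) = 1*((h + h)*(h + h)) = 1*((2*h)*(2*h)) = 1*(4*h²) = 4*h²)
Q(q) = -6*q² - 3*q (Q(q) = -3*((q² + q*q) + q) = -3*((q² + q²) + q) = -3*(2*q² + q) = -3*(q + 2*q²) = -6*q² - 3*q)
Q(-74)/G(-57) = (-3*(-74)*(1 + 2*(-74)))/((4*(-57)²)) = (-3*(-74)*(1 - 148))/((4*3249)) = -3*(-74)*(-147)/12996 = -32634*1/12996 = -1813/722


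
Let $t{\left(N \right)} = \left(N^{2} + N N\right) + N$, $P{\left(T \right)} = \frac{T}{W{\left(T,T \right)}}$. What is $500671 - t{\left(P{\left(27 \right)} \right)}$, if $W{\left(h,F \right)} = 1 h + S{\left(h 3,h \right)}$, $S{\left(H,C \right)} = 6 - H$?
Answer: $\frac{64085879}{128} \approx 5.0067 \cdot 10^{5}$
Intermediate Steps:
$W{\left(h,F \right)} = 6 - 2 h$ ($W{\left(h,F \right)} = 1 h - \left(-6 + h 3\right) = h - \left(-6 + 3 h\right) = 6 - 2 h$)
$P{\left(T \right)} = \frac{T}{6 - 2 T}$
$t{\left(N \right)} = N + 2 N^{2}$ ($t{\left(N \right)} = \left(N^{2} + N^{2}\right) + N = 2 N^{2} + N = N + 2 N^{2}$)
$500671 - t{\left(P{\left(27 \right)} \right)} = 500671 - \left(-1\right) 27 \frac{1}{-6 + 2 \cdot 27} \left(1 + 2 \left(\left(-1\right) 27 \frac{1}{-6 + 2 \cdot 27}\right)\right) = 500671 - \left(-1\right) 27 \frac{1}{-6 + 54} \left(1 + 2 \left(\left(-1\right) 27 \frac{1}{-6 + 54}\right)\right) = 500671 - \left(-1\right) 27 \cdot \frac{1}{48} \left(1 + 2 \left(\left(-1\right) 27 \cdot \frac{1}{48}\right)\right) = 500671 - - \frac{9 \left(1 + 2 \left(- \frac{9}{16}\right)\right)}{16} = 500671 - - \frac{9 \left(1 - \frac{9}{8}\right)}{16} = 500671 - \left(- \frac{9}{16}\right) \left(- \frac{1}{8}\right) = 500671 - \frac{9}{128} = \frac{64085879}{128}$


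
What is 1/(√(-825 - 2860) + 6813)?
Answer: 6813/46420654 - I*√3685/46420654 ≈ 0.00014677 - 1.3077e-6*I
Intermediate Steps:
1/(√(-825 - 2860) + 6813) = 1/(√(-3685) + 6813) = 1/(I*√3685 + 6813) = 1/(6813 + I*√3685)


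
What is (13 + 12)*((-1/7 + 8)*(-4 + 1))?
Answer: -4125/7 ≈ -589.29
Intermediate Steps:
(13 + 12)*((-1/7 + 8)*(-4 + 1)) = 25*((-1*1/7 + 8)*(-3)) = 25*((-1/7 + 8)*(-3)) = 25*((55/7)*(-3)) = 25*(-165/7) = -4125/7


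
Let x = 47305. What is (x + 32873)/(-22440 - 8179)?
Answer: -80178/30619 ≈ -2.6186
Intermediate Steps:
(x + 32873)/(-22440 - 8179) = (47305 + 32873)/(-22440 - 8179) = 80178/(-30619) = 80178*(-1/30619) = -80178/30619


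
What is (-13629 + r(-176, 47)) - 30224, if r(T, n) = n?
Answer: -43806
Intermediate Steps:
(-13629 + r(-176, 47)) - 30224 = (-13629 + 47) - 30224 = -13582 - 30224 = -43806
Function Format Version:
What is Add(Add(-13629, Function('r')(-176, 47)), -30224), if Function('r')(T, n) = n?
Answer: -43806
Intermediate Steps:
Add(Add(-13629, Function('r')(-176, 47)), -30224) = Add(Add(-13629, 47), -30224) = Add(-13582, -30224) = -43806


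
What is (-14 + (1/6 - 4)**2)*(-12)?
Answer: -25/3 ≈ -8.3333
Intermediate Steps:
(-14 + (1/6 - 4)**2)*(-12) = (-14 + (-23/6)**2)*(-12) = (-14 + 529/36)*(-12) = (25/36)*(-12) = -25/3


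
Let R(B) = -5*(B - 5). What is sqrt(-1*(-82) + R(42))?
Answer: I*sqrt(103) ≈ 10.149*I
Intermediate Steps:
R(B) = 25 - 5*B (R(B) = -5*(-5 + B) = 25 - 5*B)
sqrt(-1*(-82) + R(42)) = sqrt(-1*(-82) + (25 - 5*42)) = sqrt(82 + (25 - 210)) = sqrt(82 - 185) = sqrt(-103) = I*sqrt(103)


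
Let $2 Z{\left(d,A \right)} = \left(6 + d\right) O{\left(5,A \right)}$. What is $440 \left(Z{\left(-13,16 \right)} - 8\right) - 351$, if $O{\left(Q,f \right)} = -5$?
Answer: $3829$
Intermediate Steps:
$Z{\left(d,A \right)} = -15 - \frac{5 d}{2}$ ($Z{\left(d,A \right)} = \frac{\left(6 + d\right) \left(-5\right)}{2} = \frac{-30 - 5 d}{2} = -15 - \frac{5 d}{2}$)
$440 \left(Z{\left(-13,16 \right)} - 8\right) - 351 = 440 \left(\left(-15 - - \frac{65}{2}\right) - 8\right) - 351 = 440 \left(\left(-15 + \frac{65}{2}\right) - 8\right) - 351 = 440 \left(\frac{35}{2} - 8\right) - 351 = 440 \cdot \frac{19}{2} - 351 = 4180 - 351 = 3829$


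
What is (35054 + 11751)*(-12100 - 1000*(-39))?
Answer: 1259054500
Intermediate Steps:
(35054 + 11751)*(-12100 - 1000*(-39)) = 46805*(-12100 + 39000) = 46805*26900 = 1259054500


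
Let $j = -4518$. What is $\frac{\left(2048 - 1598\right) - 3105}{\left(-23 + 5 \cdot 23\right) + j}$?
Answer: $\frac{2655}{4426} \approx 0.59986$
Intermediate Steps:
$\frac{\left(2048 - 1598\right) - 3105}{\left(-23 + 5 \cdot 23\right) + j} = \frac{\left(2048 - 1598\right) - 3105}{\left(-23 + 5 \cdot 23\right) - 4518} = \frac{\left(2048 - 1598\right) - 3105}{\left(-23 + 115\right) - 4518} = \frac{450 - 3105}{92 - 4518} = - \frac{2655}{-4426} = \left(-2655\right) \left(- \frac{1}{4426}\right) = \frac{2655}{4426}$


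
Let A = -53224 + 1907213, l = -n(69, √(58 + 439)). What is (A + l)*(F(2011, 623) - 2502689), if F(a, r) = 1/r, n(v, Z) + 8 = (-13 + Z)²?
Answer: -2889667817844426/623 - 40538556396*√497/623 ≈ -4.6398e+12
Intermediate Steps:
n(v, Z) = -8 + (-13 + Z)²
l = 8 - (-13 + √497)² (l = -(-8 + (-13 + √(58 + 439))²) = -(-8 + (-13 + √497)²) = 8 - (-13 + √497)² ≈ -78.369)
A = 1853989
(A + l)*(F(2011, 623) - 2502689) = (1853989 + (-658 + 26*√497))*(1/623 - 2502689) = (1853331 + 26*√497)*(1/623 - 2502689) = (1853331 + 26*√497)*(-1559175246/623) = -2889667817844426/623 - 40538556396*√497/623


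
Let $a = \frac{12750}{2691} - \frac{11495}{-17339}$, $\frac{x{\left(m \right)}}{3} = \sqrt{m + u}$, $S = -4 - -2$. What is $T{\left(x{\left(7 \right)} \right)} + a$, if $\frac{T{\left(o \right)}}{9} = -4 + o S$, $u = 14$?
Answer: $- \frac{475909223}{15553083} - 54 \sqrt{21} \approx -278.06$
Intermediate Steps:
$S = -2$ ($S = -4 + 2 = -2$)
$x{\left(m \right)} = 3 \sqrt{14 + m}$ ($x{\left(m \right)} = 3 \sqrt{m + 14} = 3 \sqrt{14 + m}$)
$T{\left(o \right)} = -36 - 18 o$ ($T{\left(o \right)} = 9 \left(-4 + o \left(-2\right)\right) = 9 \left(-4 - 2 o\right) = -36 - 18 o$)
$a = \frac{84001765}{15553083}$ ($a = 12750 \cdot \frac{1}{2691} - - \frac{11495}{17339} = \frac{4250}{897} + \frac{11495}{17339} = \frac{84001765}{15553083} \approx 5.401$)
$T{\left(x{\left(7 \right)} \right)} + a = \left(-36 - 18 \cdot 3 \sqrt{14 + 7}\right) + \frac{84001765}{15553083} = \left(-36 - 18 \cdot 3 \sqrt{21}\right) + \frac{84001765}{15553083} = \left(-36 - 54 \sqrt{21}\right) + \frac{84001765}{15553083} = - \frac{475909223}{15553083} - 54 \sqrt{21}$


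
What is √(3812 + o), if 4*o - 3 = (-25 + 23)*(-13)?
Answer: √15277/2 ≈ 61.800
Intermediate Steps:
o = 29/4 (o = ¾ + ((-25 + 23)*(-13))/4 = ¾ + (-2*(-13))/4 = ¾ + (¼)*26 = ¾ + 13/2 = 29/4 ≈ 7.2500)
√(3812 + o) = √(3812 + 29/4) = √(15277/4) = √15277/2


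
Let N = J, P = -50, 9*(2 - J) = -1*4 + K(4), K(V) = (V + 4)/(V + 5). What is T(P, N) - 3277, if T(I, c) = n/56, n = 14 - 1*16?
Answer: -91757/28 ≈ -3277.0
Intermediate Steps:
K(V) = (4 + V)/(5 + V)
n = -2 (n = 14 - 16 = -2)
J = 190/81 (J = 2 - (-1*4 + (4 + 4)/(5 + 4))/9 = 2 - (-4 + 8/9)/9 = 2 - ⅑*(-28/9) = 2 + 28/81 = 190/81 ≈ 2.3457)
N = 190/81 ≈ 2.3457
T(I, c) = -1/28 (T(I, c) = -2/56 = -2*1/56 = -1/28)
T(P, N) - 3277 = -1/28 - 3277 = -91757/28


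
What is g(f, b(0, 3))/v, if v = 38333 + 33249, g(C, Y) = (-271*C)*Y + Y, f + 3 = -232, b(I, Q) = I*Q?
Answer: 0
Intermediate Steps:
f = -235 (f = -3 - 232 = -235)
g(C, Y) = Y - 271*C*Y (g(C, Y) = -271*C*Y + Y = Y - 271*C*Y)
v = 71582
g(f, b(0, 3))/v = ((0*3)*(1 - 271*(-235)))/71582 = (0*(1 + 63685))*(1/71582) = (0*63686)*(1/71582) = 0*(1/71582) = 0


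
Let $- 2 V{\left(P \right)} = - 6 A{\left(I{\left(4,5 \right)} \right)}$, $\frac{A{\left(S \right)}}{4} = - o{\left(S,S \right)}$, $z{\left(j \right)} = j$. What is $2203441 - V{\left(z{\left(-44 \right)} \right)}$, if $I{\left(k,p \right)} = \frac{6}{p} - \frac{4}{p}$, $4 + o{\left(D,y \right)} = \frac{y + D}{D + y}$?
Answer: $2203405$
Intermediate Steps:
$o{\left(D,y \right)} = -3$ ($o{\left(D,y \right)} = -4 + \frac{y + D}{D + y} = -4 + \frac{D + y}{D + y} = -4 + 1 = -3$)
$I{\left(k,p \right)} = \frac{2}{p}$
$A{\left(S \right)} = 12$ ($A{\left(S \right)} = 4 \left(\left(-1\right) \left(-3\right)\right) = 4 \cdot 3 = 12$)
$V{\left(P \right)} = 36$ ($V{\left(P \right)} = - \frac{\left(-6\right) 12}{2} = \left(- \frac{1}{2}\right) \left(-72\right) = 36$)
$2203441 - V{\left(z{\left(-44 \right)} \right)} = 2203441 - 36 = 2203405$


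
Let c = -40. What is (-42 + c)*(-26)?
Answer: 2132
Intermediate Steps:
(-42 + c)*(-26) = (-42 - 40)*(-26) = -82*(-26) = 2132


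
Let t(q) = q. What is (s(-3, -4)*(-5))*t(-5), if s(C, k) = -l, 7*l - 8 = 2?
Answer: -250/7 ≈ -35.714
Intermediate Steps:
l = 10/7 (l = 8/7 + (⅐)*2 = 8/7 + 2/7 = 10/7 ≈ 1.4286)
s(C, k) = -10/7 (s(C, k) = -1*10/7 = -10/7)
(s(-3, -4)*(-5))*t(-5) = -10/7*(-5)*(-5) = (50/7)*(-5) = -250/7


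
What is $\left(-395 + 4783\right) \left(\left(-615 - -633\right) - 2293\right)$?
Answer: $-9982700$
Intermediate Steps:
$\left(-395 + 4783\right) \left(\left(-615 - -633\right) - 2293\right) = 4388 \left(\left(-615 + 633\right) - 2293\right) = 4388 \left(18 - 2293\right) = 4388 \left(-2275\right) = -9982700$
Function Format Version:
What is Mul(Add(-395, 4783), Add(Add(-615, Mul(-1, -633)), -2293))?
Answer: -9982700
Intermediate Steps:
Mul(Add(-395, 4783), Add(Add(-615, Mul(-1, -633)), -2293)) = Mul(4388, Add(Add(-615, 633), -2293)) = Mul(4388, Add(18, -2293)) = Mul(4388, -2275) = -9982700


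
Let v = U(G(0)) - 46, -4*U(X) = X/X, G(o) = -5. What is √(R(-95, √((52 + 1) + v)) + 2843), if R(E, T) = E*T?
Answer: √(11372 - 570*√3)/2 ≈ 50.953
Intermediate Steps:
U(X) = -¼ (U(X) = -X/(4*X) = -¼*1 = -¼)
v = -185/4 (v = -¼ - 46 = -185/4 ≈ -46.250)
√(R(-95, √((52 + 1) + v)) + 2843) = √(-95*√((52 + 1) - 185/4) + 2843) = √(-95*√(53 - 185/4) + 2843) = √(-285*√3/2 + 2843) = √(2843 - 285*√3/2)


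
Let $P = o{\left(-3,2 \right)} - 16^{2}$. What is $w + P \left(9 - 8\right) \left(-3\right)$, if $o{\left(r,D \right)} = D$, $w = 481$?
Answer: $1243$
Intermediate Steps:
$P = -254$ ($P = 2 - 16^{2} = 2 - 256 = -254$)
$w + P \left(9 - 8\right) \left(-3\right) = 481 - 254 \left(9 - 8\right) \left(-3\right) = 481 - 254 \cdot 1 \left(-3\right) = 481 - -762 = 481 + 762 = 1243$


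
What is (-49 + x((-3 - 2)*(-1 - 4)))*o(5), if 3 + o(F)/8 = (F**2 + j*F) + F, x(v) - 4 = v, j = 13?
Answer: -14720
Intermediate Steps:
x(v) = 4 + v
o(F) = -24 + 8*F**2 + 112*F (o(F) = -24 + 8*((F**2 + 13*F) + F) = -24 + 8*(F**2 + 14*F) = -24 + (8*F**2 + 112*F) = -24 + 8*F**2 + 112*F)
(-49 + x((-3 - 2)*(-1 - 4)))*o(5) = (-49 + (4 + (-3 - 2)*(-1 - 4)))*(-24 + 8*5**2 + 112*5) = (-49 + (4 - 5*(-5)))*(-24 + 8*25 + 560) = (-49 + (4 + 25))*(-24 + 200 + 560) = (-49 + 29)*736 = -20*736 = -14720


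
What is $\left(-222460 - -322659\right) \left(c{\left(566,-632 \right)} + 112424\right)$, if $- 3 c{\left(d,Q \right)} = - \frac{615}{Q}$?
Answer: $\frac{7119315600837}{632} \approx 1.1265 \cdot 10^{10}$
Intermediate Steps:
$c{\left(d,Q \right)} = \frac{205}{Q}$ ($c{\left(d,Q \right)} = - \frac{\left(-615\right) \frac{1}{Q}}{3} = \frac{205}{Q}$)
$\left(-222460 - -322659\right) \left(c{\left(566,-632 \right)} + 112424\right) = \left(-222460 - -322659\right) \left(\frac{205}{-632} + 112424\right) = \left(-222460 + 322659\right) \left(205 \left(- \frac{1}{632}\right) + 112424\right) = 100199 \left(- \frac{205}{632} + 112424\right) = 100199 \cdot \frac{71051763}{632} = \frac{7119315600837}{632}$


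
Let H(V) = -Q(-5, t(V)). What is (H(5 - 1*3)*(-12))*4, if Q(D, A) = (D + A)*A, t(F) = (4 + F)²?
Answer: 53568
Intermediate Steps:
Q(D, A) = A*(A + D) (Q(D, A) = (A + D)*A = A*(A + D))
H(V) = -(4 + V)²*(-5 + (4 + V)²) (H(V) = -(4 + V)²*((4 + V)² - 5) = -(4 + V)²*(-5 + (4 + V)²))
(H(5 - 1*3)*(-12))*4 = (((4 + (5 - 1*3))²*(5 - (4 + (5 - 1*3))²))*(-12))*4 = (((4 + (5 - 3))²*(5 - (4 + (5 - 3))²))*(-12))*4 = (((4 + 2)²*(5 - (4 + 2)²))*(-12))*4 = ((6²*(5 - 1*6²))*(-12))*4 = ((36*(5 - 1*36))*(-12))*4 = ((36*(5 - 36))*(-12))*4 = ((36*(-31))*(-12))*4 = -1116*(-12)*4 = 13392*4 = 53568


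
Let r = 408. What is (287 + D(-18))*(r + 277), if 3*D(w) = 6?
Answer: 197965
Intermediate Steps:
D(w) = 2 (D(w) = (1/3)*6 = 2)
(287 + D(-18))*(r + 277) = (287 + 2)*(408 + 277) = 289*685 = 197965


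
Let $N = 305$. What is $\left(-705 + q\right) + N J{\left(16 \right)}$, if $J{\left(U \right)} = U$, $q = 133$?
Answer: $4308$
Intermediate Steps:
$\left(-705 + q\right) + N J{\left(16 \right)} = \left(-705 + 133\right) + 305 \cdot 16 = -572 + 4880 = 4308$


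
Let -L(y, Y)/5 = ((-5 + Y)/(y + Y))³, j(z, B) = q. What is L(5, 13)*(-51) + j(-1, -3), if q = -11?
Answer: 2767/243 ≈ 11.387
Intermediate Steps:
j(z, B) = -11
L(y, Y) = -5*(-5 + Y)³/(Y + y)³ (L(y, Y) = -5*(-5 + Y)³/(y + Y)³ = -5*(-5 + Y)³/(Y + y)³)
L(5, 13)*(-51) + j(-1, -3) = -5*(-5 + 13)³/(13 + 5)³*(-51) - 11 = -5*8³/18³*(-51) - 11 = -5*512*1/5832*(-51) - 11 = -320/729*(-51) - 11 = 5440/243 - 11 = 2767/243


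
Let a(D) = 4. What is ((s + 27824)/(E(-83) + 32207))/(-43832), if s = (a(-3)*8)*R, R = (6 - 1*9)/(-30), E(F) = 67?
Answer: -8696/442073115 ≈ -1.9671e-5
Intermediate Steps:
R = ⅒ (R = (6 - 9)*(-1/30) = -3*(-1/30) = ⅒ ≈ 0.10000)
s = 16/5 (s = (4*8)*(⅒) = 32*(⅒) = 16/5 ≈ 3.2000)
((s + 27824)/(E(-83) + 32207))/(-43832) = ((16/5 + 27824)/(67 + 32207))/(-43832) = ((139136/5)/32274)*(-1/43832) = ((139136/5)*(1/32274))*(-1/43832) = (69568/80685)*(-1/43832) = -8696/442073115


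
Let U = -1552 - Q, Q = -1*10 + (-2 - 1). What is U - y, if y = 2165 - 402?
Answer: -3302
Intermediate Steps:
Q = -13 (Q = -10 - 3 = -13)
y = 1763
U = -1539 (U = -1552 - 1*(-13) = -1552 + 13 = -1539)
U - y = -1539 - 1*1763 = -1539 - 1763 = -3302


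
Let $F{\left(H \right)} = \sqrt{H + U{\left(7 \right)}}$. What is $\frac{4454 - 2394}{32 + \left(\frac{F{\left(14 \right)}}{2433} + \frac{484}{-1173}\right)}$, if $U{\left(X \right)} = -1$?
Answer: $\frac{19628962330166320}{300984245299377} - \frac{255412171460 \sqrt{13}}{300984245299377} \approx 65.213$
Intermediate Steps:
$F{\left(H \right)} = \sqrt{-1 + H}$ ($F{\left(H \right)} = \sqrt{H - 1} = \sqrt{-1 + H}$)
$\frac{4454 - 2394}{32 + \left(\frac{F{\left(14 \right)}}{2433} + \frac{484}{-1173}\right)} = \frac{4454 - 2394}{32 + \left(\frac{\sqrt{-1 + 14}}{2433} + \frac{484}{-1173}\right)} = \frac{2060}{32 + \left(\sqrt{13} \cdot \frac{1}{2433} + 484 \left(- \frac{1}{1173}\right)\right)} = \frac{2060}{32 - \left(\frac{484}{1173} - \frac{\sqrt{13}}{2433}\right)} = \frac{2060}{\frac{37052}{1173} + \frac{\sqrt{13}}{2433}}$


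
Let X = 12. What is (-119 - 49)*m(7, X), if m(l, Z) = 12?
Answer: -2016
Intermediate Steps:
(-119 - 49)*m(7, X) = (-119 - 49)*12 = -168*12 = -2016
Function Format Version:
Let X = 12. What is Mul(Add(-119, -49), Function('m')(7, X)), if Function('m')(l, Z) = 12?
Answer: -2016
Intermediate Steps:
Mul(Add(-119, -49), Function('m')(7, X)) = Mul(Add(-119, -49), 12) = Mul(-168, 12) = -2016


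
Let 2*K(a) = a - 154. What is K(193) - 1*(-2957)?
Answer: 5953/2 ≈ 2976.5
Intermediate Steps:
K(a) = -77 + a/2 (K(a) = (a - 154)/2 = (-154 + a)/2 = -77 + a/2)
K(193) - 1*(-2957) = (-77 + (½)*193) - 1*(-2957) = (-77 + 193/2) + 2957 = 39/2 + 2957 = 5953/2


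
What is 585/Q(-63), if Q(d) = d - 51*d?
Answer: 13/70 ≈ 0.18571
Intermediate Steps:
Q(d) = -50*d
585/Q(-63) = 585/((-50*(-63))) = 585/3150 = 585*(1/3150) = 13/70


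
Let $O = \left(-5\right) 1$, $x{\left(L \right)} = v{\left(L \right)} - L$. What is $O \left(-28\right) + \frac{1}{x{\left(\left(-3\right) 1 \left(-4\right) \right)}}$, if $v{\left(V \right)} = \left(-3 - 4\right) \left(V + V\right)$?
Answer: $\frac{25199}{180} \approx 139.99$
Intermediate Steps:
$v{\left(V \right)} = - 14 V$ ($v{\left(V \right)} = - 7 \cdot 2 V = - 14 V$)
$x{\left(L \right)} = - 15 L$ ($x{\left(L \right)} = - 14 L - L = - 15 L$)
$O = -5$
$O \left(-28\right) + \frac{1}{x{\left(\left(-3\right) 1 \left(-4\right) \right)}} = \left(-5\right) \left(-28\right) + \frac{1}{\left(-15\right) \left(-3\right) 1 \left(-4\right)} = 140 + \frac{1}{\left(-15\right) \left(\left(-3\right) \left(-4\right)\right)} = 140 + \frac{1}{\left(-15\right) 12} = 140 + \frac{1}{-180} = 140 - \frac{1}{180} = \frac{25199}{180}$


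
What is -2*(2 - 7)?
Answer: 10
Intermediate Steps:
-2*(2 - 7) = -2*(-5) = 10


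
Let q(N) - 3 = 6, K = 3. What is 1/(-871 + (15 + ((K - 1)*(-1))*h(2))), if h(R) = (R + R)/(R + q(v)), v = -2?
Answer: -11/9424 ≈ -0.0011672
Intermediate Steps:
q(N) = 9 (q(N) = 3 + 6 = 9)
h(R) = 2*R/(9 + R) (h(R) = (R + R)/(R + 9) = (2*R)/(9 + R) = 2*R/(9 + R))
1/(-871 + (15 + ((K - 1)*(-1))*h(2))) = 1/(-871 + (15 + ((3 - 1)*(-1))*(2*2/(9 + 2)))) = 1/(-871 + (15 + (2*(-1))*(2*2/11))) = 1/(-871 + (15 - 4*2/11)) = 1/(-871 + (15 - 2*4/11)) = 1/(-871 + (15 - 8/11)) = 1/(-871 + 157/11) = 1/(-9424/11) = -11/9424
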